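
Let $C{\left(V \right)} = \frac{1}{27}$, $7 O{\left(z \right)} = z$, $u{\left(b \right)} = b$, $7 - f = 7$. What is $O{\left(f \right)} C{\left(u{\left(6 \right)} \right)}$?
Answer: $0$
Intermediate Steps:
$f = 0$ ($f = 7 - 7 = 0$)
$O{\left(z \right)} = \frac{z}{7}$
$C{\left(V \right)} = \frac{1}{27}$
$O{\left(f \right)} C{\left(u{\left(6 \right)} \right)} = \frac{1}{7} \cdot 0 \cdot \frac{1}{27} = 0 \cdot \frac{1}{27} = 0$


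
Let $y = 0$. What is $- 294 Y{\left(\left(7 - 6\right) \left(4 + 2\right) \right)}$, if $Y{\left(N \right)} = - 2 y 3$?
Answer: $0$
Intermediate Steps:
$Y{\left(N \right)} = 0$ ($Y{\left(N \right)} = \left(-2\right) 0 \cdot 3 = 0 \cdot 3 = 0$)
$- 294 Y{\left(\left(7 - 6\right) \left(4 + 2\right) \right)} = \left(-294\right) 0 = 0$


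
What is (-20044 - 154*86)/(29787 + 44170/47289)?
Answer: -1574156232/1408641613 ≈ -1.1175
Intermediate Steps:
(-20044 - 154*86)/(29787 + 44170/47289) = (-20044 - 13244)/(29787 + 44170*(1/47289)) = -33288/(29787 + 44170/47289) = -33288/1408641613/47289 = -33288*47289/1408641613 = -1574156232/1408641613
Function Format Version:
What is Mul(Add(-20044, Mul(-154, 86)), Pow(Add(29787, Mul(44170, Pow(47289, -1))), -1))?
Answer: Rational(-1574156232, 1408641613) ≈ -1.1175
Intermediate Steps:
Mul(Add(-20044, Mul(-154, 86)), Pow(Add(29787, Mul(44170, Pow(47289, -1))), -1)) = Mul(Add(-20044, -13244), Pow(Add(29787, Mul(44170, Rational(1, 47289))), -1)) = Mul(-33288, Pow(Add(29787, Rational(44170, 47289)), -1)) = Mul(-33288, Pow(Rational(1408641613, 47289), -1)) = Mul(-33288, Rational(47289, 1408641613)) = Rational(-1574156232, 1408641613)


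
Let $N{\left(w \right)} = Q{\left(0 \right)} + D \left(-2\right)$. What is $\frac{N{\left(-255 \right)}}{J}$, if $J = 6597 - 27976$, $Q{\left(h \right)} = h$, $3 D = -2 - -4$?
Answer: $\frac{4}{64137} \approx 6.2366 \cdot 10^{-5}$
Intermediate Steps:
$D = \frac{2}{3}$ ($D = \frac{-2 - -4}{3} = \frac{-2 + 4}{3} = \frac{1}{3} \cdot 2 = \frac{2}{3} \approx 0.66667$)
$N{\left(w \right)} = - \frac{4}{3}$ ($N{\left(w \right)} = 0 + \frac{2}{3} \left(-2\right) = 0 - \frac{4}{3} = - \frac{4}{3}$)
$J = -21379$ ($J = 6597 - 27976 = -21379$)
$\frac{N{\left(-255 \right)}}{J} = - \frac{4}{3 \left(-21379\right)} = \left(- \frac{4}{3}\right) \left(- \frac{1}{21379}\right) = \frac{4}{64137}$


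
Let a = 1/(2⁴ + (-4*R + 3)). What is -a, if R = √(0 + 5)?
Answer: -19/281 - 4*√5/281 ≈ -0.099446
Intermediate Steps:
R = √5 ≈ 2.2361
a = 1/(19 - 4*√5) (a = 1/(2⁴ + (-4*√5 + 3)) = 1/(16 + (3 - 4*√5)) = 1/(19 - 4*√5) ≈ 0.099446)
-a = -(19/281 + 4*√5/281) = -19/281 - 4*√5/281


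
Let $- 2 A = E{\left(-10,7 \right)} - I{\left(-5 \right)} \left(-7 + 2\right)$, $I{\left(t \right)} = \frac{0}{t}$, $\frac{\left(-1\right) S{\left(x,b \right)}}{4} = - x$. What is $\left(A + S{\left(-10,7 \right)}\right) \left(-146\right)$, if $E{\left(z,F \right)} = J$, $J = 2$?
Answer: $5986$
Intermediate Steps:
$S{\left(x,b \right)} = 4 x$ ($S{\left(x,b \right)} = - 4 \left(- x\right) = 4 x$)
$I{\left(t \right)} = 0$
$E{\left(z,F \right)} = 2$
$A = -1$ ($A = - \frac{2 - 0 \left(-7 + 2\right)}{2} = - \frac{2 - 0 \left(-5\right)}{2} = - \frac{2 - 0}{2} = - \frac{2 + 0}{2} = \left(- \frac{1}{2}\right) 2 = -1$)
$\left(A + S{\left(-10,7 \right)}\right) \left(-146\right) = \left(-1 + 4 \left(-10\right)\right) \left(-146\right) = \left(-1 - 40\right) \left(-146\right) = \left(-41\right) \left(-146\right) = 5986$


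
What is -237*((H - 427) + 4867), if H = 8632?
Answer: -3098064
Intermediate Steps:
-237*((H - 427) + 4867) = -237*((8632 - 427) + 4867) = -237*(8205 + 4867) = -237*13072 = -3098064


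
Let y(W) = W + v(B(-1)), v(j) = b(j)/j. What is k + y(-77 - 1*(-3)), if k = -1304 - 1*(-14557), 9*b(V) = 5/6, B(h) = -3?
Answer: 2134993/162 ≈ 13179.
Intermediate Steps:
b(V) = 5/54 (b(V) = (5/6)/9 = (5*(⅙))/9 = (⅑)*(⅚) = 5/54)
v(j) = 5/(54*j)
k = 13253 (k = -1304 + 14557 = 13253)
y(W) = -5/162 + W (y(W) = W + (5/54)/(-3) = W + (5/54)*(-⅓) = W - 5/162 = -5/162 + W)
k + y(-77 - 1*(-3)) = 13253 + (-5/162 + (-77 - 1*(-3))) = 13253 + (-5/162 + (-77 + 3)) = 13253 + (-5/162 - 74) = 13253 - 11993/162 = 2134993/162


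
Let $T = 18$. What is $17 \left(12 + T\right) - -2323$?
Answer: $2833$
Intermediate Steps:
$17 \left(12 + T\right) - -2323 = 17 \left(12 + 18\right) - -2323 = 17 \cdot 30 + 2323 = 510 + 2323 = 2833$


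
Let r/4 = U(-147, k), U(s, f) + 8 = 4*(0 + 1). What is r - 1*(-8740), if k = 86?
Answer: 8724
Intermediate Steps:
U(s, f) = -4 (U(s, f) = -8 + 4*(0 + 1) = -8 + 4*1 = -8 + 4 = -4)
r = -16 (r = 4*(-4) = -16)
r - 1*(-8740) = -16 - 1*(-8740) = -16 + 8740 = 8724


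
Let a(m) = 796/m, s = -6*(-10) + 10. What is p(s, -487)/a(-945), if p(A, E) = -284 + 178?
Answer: 50085/398 ≈ 125.84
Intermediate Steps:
s = 70 (s = 60 + 10 = 70)
p(A, E) = -106
p(s, -487)/a(-945) = -106/(796/(-945)) = -106/(796*(-1/945)) = -106/(-796/945) = -106*(-945/796) = 50085/398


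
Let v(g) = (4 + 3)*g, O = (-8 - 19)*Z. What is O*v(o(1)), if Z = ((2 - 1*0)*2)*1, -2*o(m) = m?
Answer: 378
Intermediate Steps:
o(m) = -m/2
Z = 4 (Z = ((2 + 0)*2)*1 = (2*2)*1 = 4*1 = 4)
O = -108 (O = (-8 - 19)*4 = -27*4 = -108)
v(g) = 7*g
O*v(o(1)) = -756*(-½*1) = -756*(-1)/2 = -108*(-7/2) = 378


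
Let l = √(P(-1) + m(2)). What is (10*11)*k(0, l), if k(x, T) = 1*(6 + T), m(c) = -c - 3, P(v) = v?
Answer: 660 + 110*I*√6 ≈ 660.0 + 269.44*I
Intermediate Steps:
m(c) = -3 - c
l = I*√6 (l = √(-1 + (-3 - 1*2)) = √(-1 + (-3 - 2)) = √(-1 - 5) = √(-6) = I*√6 ≈ 2.4495*I)
k(x, T) = 6 + T
(10*11)*k(0, l) = (10*11)*(6 + I*√6) = 110*(6 + I*√6) = 660 + 110*I*√6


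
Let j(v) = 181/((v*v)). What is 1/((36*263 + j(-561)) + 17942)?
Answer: 314721/8626502791 ≈ 3.6483e-5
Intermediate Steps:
j(v) = 181/v² (j(v) = 181/(v²) = 181/v²)
1/((36*263 + j(-561)) + 17942) = 1/((36*263 + 181/(-561)²) + 17942) = 1/((9468 + 181*(1/314721)) + 17942) = 1/((9468 + 181/314721) + 17942) = 1/(2979778609/314721 + 17942) = 1/(8626502791/314721) = 314721/8626502791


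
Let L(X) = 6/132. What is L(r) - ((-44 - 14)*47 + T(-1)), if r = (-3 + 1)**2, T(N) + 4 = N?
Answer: 60083/22 ≈ 2731.0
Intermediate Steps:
T(N) = -4 + N
r = 4 (r = (-2)**2 = 4)
L(X) = 1/22 (L(X) = 6*(1/132) = 1/22)
L(r) - ((-44 - 14)*47 + T(-1)) = 1/22 - ((-44 - 14)*47 + (-4 - 1)) = 1/22 - (-58*47 - 5) = 1/22 - (-2726 - 5) = 1/22 - 1*(-2731) = 1/22 + 2731 = 60083/22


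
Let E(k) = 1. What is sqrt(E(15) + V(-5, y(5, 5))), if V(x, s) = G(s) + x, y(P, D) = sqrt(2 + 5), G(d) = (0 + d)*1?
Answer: sqrt(-4 + sqrt(7)) ≈ 1.1637*I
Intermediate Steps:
G(d) = d (G(d) = d*1 = d)
y(P, D) = sqrt(7)
V(x, s) = s + x
sqrt(E(15) + V(-5, y(5, 5))) = sqrt(1 + (sqrt(7) - 5)) = sqrt(1 + (-5 + sqrt(7))) = sqrt(-4 + sqrt(7))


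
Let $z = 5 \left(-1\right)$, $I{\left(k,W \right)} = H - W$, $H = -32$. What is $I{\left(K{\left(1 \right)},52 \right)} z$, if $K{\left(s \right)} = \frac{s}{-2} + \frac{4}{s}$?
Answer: $420$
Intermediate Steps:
$K{\left(s \right)} = \frac{4}{s} - \frac{s}{2}$ ($K{\left(s \right)} = s \left(- \frac{1}{2}\right) + \frac{4}{s} = - \frac{s}{2} + \frac{4}{s} = \frac{4}{s} - \frac{s}{2}$)
$I{\left(k,W \right)} = -32 - W$
$z = -5$
$I{\left(K{\left(1 \right)},52 \right)} z = \left(-32 - 52\right) \left(-5\right) = \left(-84\right) \left(-5\right) = 420$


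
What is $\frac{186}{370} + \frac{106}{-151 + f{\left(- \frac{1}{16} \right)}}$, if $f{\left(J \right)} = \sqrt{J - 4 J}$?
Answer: $- \frac{13450151}{67490405} - \frac{424 \sqrt{3}}{364813} \approx -0.2013$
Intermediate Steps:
$f{\left(J \right)} = \sqrt{3} \sqrt{- J}$ ($f{\left(J \right)} = \sqrt{- 3 J} = \sqrt{3} \sqrt{- J}$)
$\frac{186}{370} + \frac{106}{-151 + f{\left(- \frac{1}{16} \right)}} = \frac{186}{370} + \frac{106}{-151 + \sqrt{3} \sqrt{- \frac{-1}{16}}} = 186 \cdot \frac{1}{370} + \frac{106}{-151 + \sqrt{3} \sqrt{- \frac{-1}{16}}} = \frac{93}{185} + \frac{106}{-151 + \sqrt{3} \sqrt{\left(-1\right) \left(- \frac{1}{16}\right)}} = \frac{93}{185} + \frac{106}{-151 + \frac{\sqrt{3}}{4}}$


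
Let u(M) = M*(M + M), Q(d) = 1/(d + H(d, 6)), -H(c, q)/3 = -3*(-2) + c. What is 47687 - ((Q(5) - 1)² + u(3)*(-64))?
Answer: 38288935/784 ≈ 48838.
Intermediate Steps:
H(c, q) = -18 - 3*c (H(c, q) = -3*(-3*(-2) + c) = -3*(6 + c) = -18 - 3*c)
Q(d) = 1/(-18 - 2*d) (Q(d) = 1/(d + (-18 - 3*d)) = 1/(-18 - 2*d))
u(M) = 2*M² (u(M) = M*(2*M) = 2*M²)
47687 - ((Q(5) - 1)² + u(3)*(-64)) = 47687 - ((-1/(18 + 2*5) - 1)² + (2*3²)*(-64)) = 47687 - ((-1/(18 + 10) - 1)² + (2*9)*(-64)) = 47687 - ((-1/28 - 1)² + 18*(-64)) = 47687 - ((-1*1/28 - 1)² - 1152) = 47687 - ((-1/28 - 1)² - 1152) = 47687 - ((-29/28)² - 1152) = 47687 - (841/784 - 1152) = 47687 - 1*(-902327/784) = 47687 + 902327/784 = 38288935/784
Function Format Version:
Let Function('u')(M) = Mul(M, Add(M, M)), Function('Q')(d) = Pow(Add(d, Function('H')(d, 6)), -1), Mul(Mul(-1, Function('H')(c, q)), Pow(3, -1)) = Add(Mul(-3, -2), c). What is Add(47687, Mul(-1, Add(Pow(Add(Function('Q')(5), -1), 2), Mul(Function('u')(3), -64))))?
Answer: Rational(38288935, 784) ≈ 48838.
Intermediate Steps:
Function('H')(c, q) = Add(-18, Mul(-3, c)) (Function('H')(c, q) = Mul(-3, Add(Mul(-3, -2), c)) = Mul(-3, Add(6, c)) = Add(-18, Mul(-3, c)))
Function('Q')(d) = Pow(Add(-18, Mul(-2, d)), -1) (Function('Q')(d) = Pow(Add(d, Add(-18, Mul(-3, d))), -1) = Pow(Add(-18, Mul(-2, d)), -1))
Function('u')(M) = Mul(2, Pow(M, 2)) (Function('u')(M) = Mul(M, Mul(2, M)) = Mul(2, Pow(M, 2)))
Add(47687, Mul(-1, Add(Pow(Add(Function('Q')(5), -1), 2), Mul(Function('u')(3), -64)))) = Add(47687, Mul(-1, Add(Pow(Add(Mul(-1, Pow(Add(18, Mul(2, 5)), -1)), -1), 2), Mul(Mul(2, Pow(3, 2)), -64)))) = Add(47687, Mul(-1, Add(Pow(Add(Mul(-1, Pow(Add(18, 10), -1)), -1), 2), Mul(Mul(2, 9), -64)))) = Add(47687, Mul(-1, Add(Pow(Add(Mul(-1, Pow(28, -1)), -1), 2), Mul(18, -64)))) = Add(47687, Mul(-1, Add(Pow(Add(Mul(-1, Rational(1, 28)), -1), 2), -1152))) = Add(47687, Mul(-1, Add(Pow(Add(Rational(-1, 28), -1), 2), -1152))) = Add(47687, Mul(-1, Add(Pow(Rational(-29, 28), 2), -1152))) = Add(47687, Mul(-1, Add(Rational(841, 784), -1152))) = Add(47687, Mul(-1, Rational(-902327, 784))) = Add(47687, Rational(902327, 784)) = Rational(38288935, 784)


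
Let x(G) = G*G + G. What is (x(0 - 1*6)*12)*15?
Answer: 5400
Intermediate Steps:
x(G) = G + G**2 (x(G) = G**2 + G = G + G**2)
(x(0 - 1*6)*12)*15 = (((0 - 1*6)*(1 + (0 - 1*6)))*12)*15 = (((0 - 6)*(1 + (0 - 6)))*12)*15 = (-6*(1 - 6)*12)*15 = (-6*(-5)*12)*15 = (30*12)*15 = 360*15 = 5400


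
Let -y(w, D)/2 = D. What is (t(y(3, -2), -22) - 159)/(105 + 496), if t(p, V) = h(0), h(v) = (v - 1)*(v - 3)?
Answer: -156/601 ≈ -0.25957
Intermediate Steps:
h(v) = (-1 + v)*(-3 + v)
y(w, D) = -2*D
t(p, V) = 3 (t(p, V) = 3 + 0² - 4*0 = 3 + 0 + 0 = 3)
(t(y(3, -2), -22) - 159)/(105 + 496) = (3 - 159)/(105 + 496) = -156/601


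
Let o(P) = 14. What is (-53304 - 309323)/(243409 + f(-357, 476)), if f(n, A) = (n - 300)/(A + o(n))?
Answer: -177687230/119269753 ≈ -1.4898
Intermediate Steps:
f(n, A) = (-300 + n)/(14 + A) (f(n, A) = (n - 300)/(A + 14) = (-300 + n)/(14 + A))
(-53304 - 309323)/(243409 + f(-357, 476)) = (-53304 - 309323)/(243409 + (-300 - 357)/(14 + 476)) = -362627/(243409 - 657/490) = -362627/119269753/490 = -362627*490/119269753 = -177687230/119269753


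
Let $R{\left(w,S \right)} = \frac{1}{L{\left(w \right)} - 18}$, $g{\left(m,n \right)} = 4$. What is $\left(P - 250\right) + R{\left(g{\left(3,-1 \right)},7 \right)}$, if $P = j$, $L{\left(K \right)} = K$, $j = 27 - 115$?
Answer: $- \frac{4733}{14} \approx -338.07$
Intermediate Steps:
$j = -88$ ($j = 27 - 115 = -88$)
$R{\left(w,S \right)} = \frac{1}{-18 + w}$ ($R{\left(w,S \right)} = \frac{1}{w - 18} = \frac{1}{-18 + w}$)
$P = -88$
$\left(P - 250\right) + R{\left(g{\left(3,-1 \right)},7 \right)} = \left(-88 - 250\right) + \frac{1}{-18 + 4} = -338 + \frac{1}{-14} = -338 - \frac{1}{14} = - \frac{4733}{14}$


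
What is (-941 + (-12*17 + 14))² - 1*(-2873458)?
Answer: 4152619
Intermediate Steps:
(-941 + (-12*17 + 14))² - 1*(-2873458) = (-941 + (-204 + 14))² + 2873458 = (-941 - 190)² + 2873458 = (-1131)² + 2873458 = 1279161 + 2873458 = 4152619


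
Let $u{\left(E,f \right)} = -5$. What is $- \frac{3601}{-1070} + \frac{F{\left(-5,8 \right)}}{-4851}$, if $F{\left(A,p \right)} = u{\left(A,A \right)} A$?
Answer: $\frac{17441701}{5190570} \approx 3.3603$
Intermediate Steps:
$F{\left(A,p \right)} = - 5 A$
$- \frac{3601}{-1070} + \frac{F{\left(-5,8 \right)}}{-4851} = - \frac{3601}{-1070} + \frac{\left(-5\right) \left(-5\right)}{-4851} = \left(-3601\right) \left(- \frac{1}{1070}\right) + 25 \left(- \frac{1}{4851}\right) = \frac{3601}{1070} - \frac{25}{4851} = \frac{17441701}{5190570}$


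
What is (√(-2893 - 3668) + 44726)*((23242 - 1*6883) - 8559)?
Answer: 348862800 + 631800*I ≈ 3.4886e+8 + 6.318e+5*I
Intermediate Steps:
(√(-2893 - 3668) + 44726)*((23242 - 1*6883) - 8559) = (√(-6561) + 44726)*((23242 - 6883) - 8559) = (81*I + 44726)*(16359 - 8559) = (44726 + 81*I)*7800 = 348862800 + 631800*I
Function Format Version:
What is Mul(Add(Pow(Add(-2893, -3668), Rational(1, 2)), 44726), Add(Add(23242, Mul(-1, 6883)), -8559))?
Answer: Add(348862800, Mul(631800, I)) ≈ Add(3.4886e+8, Mul(6.3180e+5, I))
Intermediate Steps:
Mul(Add(Pow(Add(-2893, -3668), Rational(1, 2)), 44726), Add(Add(23242, Mul(-1, 6883)), -8559)) = Mul(Add(Pow(-6561, Rational(1, 2)), 44726), Add(Add(23242, -6883), -8559)) = Mul(Add(Mul(81, I), 44726), Add(16359, -8559)) = Mul(Add(44726, Mul(81, I)), 7800) = Add(348862800, Mul(631800, I))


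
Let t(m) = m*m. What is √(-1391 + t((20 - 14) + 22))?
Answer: I*√607 ≈ 24.637*I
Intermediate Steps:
t(m) = m²
√(-1391 + t((20 - 14) + 22)) = √(-1391 + ((20 - 14) + 22)²) = √(-1391 + (6 + 22)²) = √(-1391 + 28²) = √(-1391 + 784) = √(-607) = I*√607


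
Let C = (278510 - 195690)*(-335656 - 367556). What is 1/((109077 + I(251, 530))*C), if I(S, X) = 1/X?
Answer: -53/336690266398486824 ≈ -1.5741e-16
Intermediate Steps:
C = -58240017840 (C = 82820*(-703212) = -58240017840)
1/((109077 + I(251, 530))*C) = 1/((109077 + 1/530)*(-58240017840)) = -1/58240017840/(109077 + 1/530) = -1/58240017840/(57810811/530) = (530/57810811)*(-1/58240017840) = -53/336690266398486824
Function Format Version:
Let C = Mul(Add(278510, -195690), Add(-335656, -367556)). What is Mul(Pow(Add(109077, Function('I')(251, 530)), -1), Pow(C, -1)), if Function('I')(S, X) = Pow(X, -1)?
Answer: Rational(-53, 336690266398486824) ≈ -1.5741e-16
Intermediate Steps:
C = -58240017840 (C = Mul(82820, -703212) = -58240017840)
Mul(Pow(Add(109077, Function('I')(251, 530)), -1), Pow(C, -1)) = Mul(Pow(Add(109077, Pow(530, -1)), -1), Pow(-58240017840, -1)) = Mul(Pow(Add(109077, Rational(1, 530)), -1), Rational(-1, 58240017840)) = Mul(Pow(Rational(57810811, 530), -1), Rational(-1, 58240017840)) = Mul(Rational(530, 57810811), Rational(-1, 58240017840)) = Rational(-53, 336690266398486824)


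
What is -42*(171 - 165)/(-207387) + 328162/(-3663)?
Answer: -2520578134/28135503 ≈ -89.587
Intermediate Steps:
-42*(171 - 165)/(-207387) + 328162/(-3663) = -42*6*(-1/207387) + 328162*(-1/3663) = -252*(-1/207387) - 328162/3663 = 28/23043 - 328162/3663 = -2520578134/28135503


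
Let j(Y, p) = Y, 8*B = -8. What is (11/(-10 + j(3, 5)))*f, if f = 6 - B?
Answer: -11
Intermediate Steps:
B = -1 (B = (⅛)*(-8) = -1)
f = 7 (f = 6 - 1*(-1) = 6 + 1 = 7)
(11/(-10 + j(3, 5)))*f = (11/(-10 + 3))*7 = (11/(-7))*7 = (11*(-⅐))*7 = -11/7*7 = -11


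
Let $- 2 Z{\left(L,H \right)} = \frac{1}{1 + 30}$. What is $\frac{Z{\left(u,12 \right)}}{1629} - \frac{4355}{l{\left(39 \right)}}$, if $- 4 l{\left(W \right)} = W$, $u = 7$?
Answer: $\frac{45112439}{100998} \approx 446.67$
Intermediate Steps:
$Z{\left(L,H \right)} = - \frac{1}{62}$ ($Z{\left(L,H \right)} = - \frac{1}{2 \left(1 + 30\right)} = - \frac{1}{2 \cdot 31} = \left(- \frac{1}{2}\right) \frac{1}{31} = - \frac{1}{62}$)
$l{\left(W \right)} = - \frac{W}{4}$
$\frac{Z{\left(u,12 \right)}}{1629} - \frac{4355}{l{\left(39 \right)}} = - \frac{1}{62 \cdot 1629} - \frac{4355}{\left(- \frac{1}{4}\right) 39} = \left(- \frac{1}{62}\right) \frac{1}{1629} - \frac{4355}{- \frac{39}{4}} = - \frac{1}{100998} - - \frac{1340}{3} = - \frac{1}{100998} + \frac{1340}{3} = \frac{45112439}{100998}$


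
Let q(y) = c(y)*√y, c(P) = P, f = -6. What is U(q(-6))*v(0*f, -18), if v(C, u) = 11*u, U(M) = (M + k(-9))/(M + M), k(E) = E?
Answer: -99 + 99*I*√6/4 ≈ -99.0 + 60.625*I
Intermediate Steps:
q(y) = y^(3/2) (q(y) = y*√y = y^(3/2))
U(M) = (-9 + M)/(2*M) (U(M) = (M - 9)/(M + M) = (-9 + M)/((2*M)) = (-9 + M)*(1/(2*M)) = (-9 + M)/(2*M))
U(q(-6))*v(0*f, -18) = ((-9 + (-6)^(3/2))/(2*((-6)^(3/2))))*(11*(-18)) = ((-9 - 6*I*√6)/(2*((-6*I*√6))))*(-198) = ((I*√6/36)*(-9 - 6*I*√6)/2)*(-198) = (I*√6*(-9 - 6*I*√6)/72)*(-198) = -11*I*√6*(-9 - 6*I*√6)/4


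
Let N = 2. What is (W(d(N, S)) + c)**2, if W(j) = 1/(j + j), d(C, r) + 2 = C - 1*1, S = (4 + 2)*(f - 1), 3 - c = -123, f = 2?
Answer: 63001/4 ≈ 15750.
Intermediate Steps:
c = 126 (c = 3 - 1*(-123) = 3 + 123 = 126)
S = 6 (S = (4 + 2)*(2 - 1) = 6*1 = 6)
d(C, r) = -3 + C (d(C, r) = -2 + (C - 1*1) = -2 + (C - 1) = -2 + (-1 + C) = -3 + C)
W(j) = 1/(2*j)
(W(d(N, S)) + c)**2 = (1/(2*(-3 + 2)) + 126)**2 = ((1/2)/(-1) + 126)**2 = ((1/2)*(-1) + 126)**2 = (-1/2 + 126)**2 = (251/2)**2 = 63001/4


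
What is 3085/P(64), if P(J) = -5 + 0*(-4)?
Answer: -617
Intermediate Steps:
P(J) = -5 (P(J) = -5 + 0 = -5)
3085/P(64) = 3085/(-5) = 3085*(-⅕) = -617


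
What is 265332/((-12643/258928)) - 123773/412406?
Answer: -28333070777357015/5214049058 ≈ -5.4340e+6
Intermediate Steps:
265332/((-12643/258928)) - 123773/412406 = 265332/((-12643*1/258928)) - 123773*1/412406 = 265332/(-12643/258928) - 123773/412406 = 265332*(-258928/12643) - 123773/412406 = -68701884096/12643 - 123773/412406 = -28333070777357015/5214049058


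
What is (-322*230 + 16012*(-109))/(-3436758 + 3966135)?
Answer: -606456/176459 ≈ -3.4368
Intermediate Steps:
(-322*230 + 16012*(-109))/(-3436758 + 3966135) = (-74060 - 1745308)/529377 = -1819368*1/529377 = -606456/176459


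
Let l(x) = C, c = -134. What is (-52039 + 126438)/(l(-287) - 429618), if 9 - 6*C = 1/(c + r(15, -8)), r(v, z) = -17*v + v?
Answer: -166951356/964059425 ≈ -0.17318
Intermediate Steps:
r(v, z) = -16*v
C = 3367/2244 (C = 3/2 - 1/(6*(-134 - 16*15)) = 3/2 - 1/(6*(-134 - 240)) = 3/2 - ⅙/(-374) = 3/2 - ⅙*(-1/374) = 3/2 + 1/2244 = 3367/2244 ≈ 1.5004)
l(x) = 3367/2244
(-52039 + 126438)/(l(-287) - 429618) = (-52039 + 126438)/(3367/2244 - 429618) = 74399/(-964059425/2244) = 74399*(-2244/964059425) = -166951356/964059425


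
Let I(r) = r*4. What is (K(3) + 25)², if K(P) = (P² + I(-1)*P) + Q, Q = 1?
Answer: 529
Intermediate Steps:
I(r) = 4*r
K(P) = 1 + P² - 4*P (K(P) = (P² + (4*(-1))*P) + 1 = (P² - 4*P) + 1 = 1 + P² - 4*P)
(K(3) + 25)² = ((1 + 3² - 4*3) + 25)² = ((1 + 9 - 12) + 25)² = (-2 + 25)² = 23² = 529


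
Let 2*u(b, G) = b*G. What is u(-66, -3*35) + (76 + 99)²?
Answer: 34090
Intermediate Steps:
u(b, G) = G*b/2 (u(b, G) = (b*G)/2 = (G*b)/2 = G*b/2)
u(-66, -3*35) + (76 + 99)² = (½)*(-3*35)*(-66) + (76 + 99)² = (½)*(-105)*(-66) + 175² = 3465 + 30625 = 34090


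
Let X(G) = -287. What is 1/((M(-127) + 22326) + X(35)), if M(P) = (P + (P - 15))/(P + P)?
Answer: 254/5598175 ≈ 4.5372e-5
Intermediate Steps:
M(P) = (-15 + 2*P)/(2*P) (M(P) = (P + (-15 + P))/((2*P)) = (-15 + 2*P)*(1/(2*P)) = (-15 + 2*P)/(2*P))
1/((M(-127) + 22326) + X(35)) = 1/(((-15/2 - 127)/(-127) + 22326) - 287) = 1/((-1/127*(-269/2) + 22326) - 287) = 1/((269/254 + 22326) - 287) = 1/(5671073/254 - 287) = 1/(5598175/254) = 254/5598175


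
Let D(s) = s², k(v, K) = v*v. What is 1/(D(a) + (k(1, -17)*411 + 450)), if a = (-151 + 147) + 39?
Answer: 1/2086 ≈ 0.00047939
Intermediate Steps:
k(v, K) = v²
a = 35 (a = -4 + 39 = 35)
1/(D(a) + (k(1, -17)*411 + 450)) = 1/(35² + (1²*411 + 450)) = 1/(1225 + (1*411 + 450)) = 1/(1225 + (411 + 450)) = 1/(1225 + 861) = 1/2086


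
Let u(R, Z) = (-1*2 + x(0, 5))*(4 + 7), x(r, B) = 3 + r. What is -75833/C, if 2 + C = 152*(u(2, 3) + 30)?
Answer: -75833/6230 ≈ -12.172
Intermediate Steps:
u(R, Z) = 11 (u(R, Z) = (-1*2 + (3 + 0))*(4 + 7) = (-2 + 3)*11 = 1*11 = 11)
C = 6230 (C = -2 + 152*(11 + 30) = -2 + 152*41 = -2 + 6232 = 6230)
-75833/C = -75833/6230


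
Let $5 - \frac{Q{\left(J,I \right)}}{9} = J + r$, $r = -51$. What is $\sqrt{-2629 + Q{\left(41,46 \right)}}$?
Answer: $i \sqrt{2494} \approx 49.94 i$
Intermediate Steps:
$Q{\left(J,I \right)} = 504 - 9 J$ ($Q{\left(J,I \right)} = 45 - 9 \left(J - 51\right) = 45 - 9 \left(-51 + J\right) = 45 - \left(-459 + 9 J\right) = 504 - 9 J$)
$\sqrt{-2629 + Q{\left(41,46 \right)}} = \sqrt{-2629 + \left(504 - 369\right)} = \sqrt{-2629 + 135} = \sqrt{-2494} = i \sqrt{2494}$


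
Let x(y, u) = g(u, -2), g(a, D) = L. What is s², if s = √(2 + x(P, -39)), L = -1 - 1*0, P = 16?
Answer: 1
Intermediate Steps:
L = -1 (L = -1 + 0 = -1)
g(a, D) = -1
x(y, u) = -1
s = 1 (s = √(2 - 1) = √1 = 1)
s² = 1² = 1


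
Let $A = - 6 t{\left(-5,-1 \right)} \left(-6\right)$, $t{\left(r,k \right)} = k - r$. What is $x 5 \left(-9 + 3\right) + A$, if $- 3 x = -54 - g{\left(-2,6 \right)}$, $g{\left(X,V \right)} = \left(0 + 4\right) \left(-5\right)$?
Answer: $-196$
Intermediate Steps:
$g{\left(X,V \right)} = -20$ ($g{\left(X,V \right)} = 4 \left(-5\right) = -20$)
$A = 144$ ($A = - 6 \left(-1 - -5\right) \left(-6\right) = - 6 \left(-1 + 5\right) \left(-6\right) = \left(-6\right) 4 \left(-6\right) = \left(-24\right) \left(-6\right) = 144$)
$x = \frac{34}{3}$ ($x = - \frac{-54 - -20}{3} = - \frac{-54 + 20}{3} = \left(- \frac{1}{3}\right) \left(-34\right) = \frac{34}{3} \approx 11.333$)
$x 5 \left(-9 + 3\right) + A = \frac{34 \cdot 5 \left(-9 + 3\right)}{3} + 144 = \frac{34 \cdot 5 \left(-6\right)}{3} + 144 = \frac{34}{3} \left(-30\right) + 144 = -340 + 144 = -196$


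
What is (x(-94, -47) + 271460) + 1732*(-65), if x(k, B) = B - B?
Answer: 158880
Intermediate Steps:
x(k, B) = 0
(x(-94, -47) + 271460) + 1732*(-65) = (0 + 271460) + 1732*(-65) = 271460 - 112580 = 158880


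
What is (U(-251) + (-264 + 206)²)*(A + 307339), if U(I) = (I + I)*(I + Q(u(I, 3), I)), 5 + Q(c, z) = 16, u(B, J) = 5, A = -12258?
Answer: 36544011364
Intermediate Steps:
Q(c, z) = 11 (Q(c, z) = -5 + 16 = 11)
U(I) = 2*I*(11 + I) (U(I) = (I + I)*(I + 11) = (2*I)*(11 + I) = 2*I*(11 + I))
(U(-251) + (-264 + 206)²)*(A + 307339) = (2*(-251)*(11 - 251) + (-264 + 206)²)*(-12258 + 307339) = (2*(-251)*(-240) + (-58)²)*295081 = (120480 + 3364)*295081 = 123844*295081 = 36544011364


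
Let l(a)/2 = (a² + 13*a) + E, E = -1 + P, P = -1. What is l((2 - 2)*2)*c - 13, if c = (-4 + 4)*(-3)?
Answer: -13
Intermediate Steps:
E = -2 (E = -1 - 1 = -2)
l(a) = -4 + 2*a² + 26*a (l(a) = 2*((a² + 13*a) - 2) = 2*(-2 + a² + 13*a) = -4 + 2*a² + 26*a)
c = 0 (c = 0*(-3) = 0)
l((2 - 2)*2)*c - 13 = (-4 + 2*((2 - 2)*2)² + 26*((2 - 2)*2))*0 - 13 = (-4 + 2*(0*2)² + 26*(0*2))*0 - 13 = (-4 + 2*0² + 26*0)*0 - 13 = (-4 + 2*0 + 0)*0 - 13 = (-4 + 0 + 0)*0 - 13 = -4*0 - 13 = 0 - 13 = -13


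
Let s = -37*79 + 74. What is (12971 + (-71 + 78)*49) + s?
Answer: 10465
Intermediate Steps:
s = -2849 (s = -2923 + 74 = -2849)
(12971 + (-71 + 78)*49) + s = (12971 + (-71 + 78)*49) - 2849 = (12971 + 7*49) - 2849 = (12971 + 343) - 2849 = 13314 - 2849 = 10465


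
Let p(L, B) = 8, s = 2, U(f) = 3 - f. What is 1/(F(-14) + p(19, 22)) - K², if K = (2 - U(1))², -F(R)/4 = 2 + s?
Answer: -⅛ ≈ -0.12500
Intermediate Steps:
F(R) = -16 (F(R) = -4*(2 + 2) = -4*4 = -16)
K = 0 (K = (2 - (3 - 1*1))² = (2 - (3 - 1))² = (2 - 1*2)² = (2 - 2)² = 0² = 0)
1/(F(-14) + p(19, 22)) - K² = 1/(-16 + 8) - 1*0² = 1/(-8) - 1*0 = -⅛ + 0 = -⅛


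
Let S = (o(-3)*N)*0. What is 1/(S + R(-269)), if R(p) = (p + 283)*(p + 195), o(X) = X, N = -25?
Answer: -1/1036 ≈ -0.00096525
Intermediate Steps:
S = 0 (S = -3*(-25)*0 = 75*0 = 0)
R(p) = (195 + p)*(283 + p) (R(p) = (283 + p)*(195 + p) = (195 + p)*(283 + p))
1/(S + R(-269)) = 1/(0 + (55185 + (-269)**2 + 478*(-269))) = 1/(0 + (55185 + 72361 - 128582)) = 1/(0 - 1036) = 1/(-1036) = -1/1036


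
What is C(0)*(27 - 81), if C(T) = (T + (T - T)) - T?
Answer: 0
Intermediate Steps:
C(T) = 0 (C(T) = (T + 0) - T = T - T = 0)
C(0)*(27 - 81) = 0*(27 - 81) = 0*(-54) = 0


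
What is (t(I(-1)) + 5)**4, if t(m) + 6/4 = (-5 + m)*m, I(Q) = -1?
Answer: 130321/16 ≈ 8145.1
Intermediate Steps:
t(m) = -3/2 + m*(-5 + m) (t(m) = -3/2 + (-5 + m)*m = -3/2 + m*(-5 + m))
(t(I(-1)) + 5)**4 = ((-3/2 + (-1)**2 - 5*(-1)) + 5)**4 = ((-3/2 + 1 + 5) + 5)**4 = (9/2 + 5)**4 = (19/2)**4 = 130321/16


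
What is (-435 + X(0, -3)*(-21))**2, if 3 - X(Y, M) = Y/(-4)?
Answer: 248004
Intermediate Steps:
X(Y, M) = 3 + Y/4 (X(Y, M) = 3 - Y/(-4) = 3 - Y*(-1)/4 = 3 - (-1)*Y/4 = 3 + Y/4)
(-435 + X(0, -3)*(-21))**2 = (-435 + (3 + (1/4)*0)*(-21))**2 = (-435 + (3 + 0)*(-21))**2 = (-435 + 3*(-21))**2 = (-435 - 63)**2 = (-498)**2 = 248004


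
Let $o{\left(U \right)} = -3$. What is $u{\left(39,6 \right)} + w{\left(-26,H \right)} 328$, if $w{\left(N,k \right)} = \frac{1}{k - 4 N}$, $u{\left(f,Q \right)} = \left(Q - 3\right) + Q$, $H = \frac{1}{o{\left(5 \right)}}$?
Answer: $\frac{3783}{311} \approx 12.164$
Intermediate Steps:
$H = - \frac{1}{3}$ ($H = \frac{1}{-3} = - \frac{1}{3} \approx -0.33333$)
$u{\left(f,Q \right)} = -3 + 2 Q$ ($u{\left(f,Q \right)} = \left(-3 + Q\right) + Q = -3 + 2 Q$)
$u{\left(39,6 \right)} + w{\left(-26,H \right)} 328 = \left(-3 + 2 \cdot 6\right) + \frac{1}{- \frac{1}{3} - -104} \cdot 328 = \left(-3 + 12\right) + \frac{1}{- \frac{1}{3} + 104} \cdot 328 = 9 + \frac{1}{\frac{311}{3}} \cdot 328 = 9 + \frac{3}{311} \cdot 328 = 9 + \frac{984}{311} = \frac{3783}{311}$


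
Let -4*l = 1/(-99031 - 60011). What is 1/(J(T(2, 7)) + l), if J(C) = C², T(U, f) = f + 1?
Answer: 636168/40714753 ≈ 0.015625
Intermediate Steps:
T(U, f) = 1 + f
l = 1/636168 (l = -1/(4*(-99031 - 60011)) = -¼/(-159042) = -¼*(-1/159042) = 1/636168 ≈ 1.5719e-6)
1/(J(T(2, 7)) + l) = 1/((1 + 7)² + 1/636168) = 1/(8² + 1/636168) = 1/(64 + 1/636168) = 1/(40714753/636168) = 636168/40714753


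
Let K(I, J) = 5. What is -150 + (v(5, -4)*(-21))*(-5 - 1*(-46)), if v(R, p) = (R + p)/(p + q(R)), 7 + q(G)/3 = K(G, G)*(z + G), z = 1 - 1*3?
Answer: -3861/20 ≈ -193.05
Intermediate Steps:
z = -2 (z = 1 - 3 = -2)
q(G) = -51 + 15*G (q(G) = -21 + 3*(5*(-2 + G)) = -21 + 3*(-10 + 5*G) = -21 + (-30 + 15*G) = -51 + 15*G)
v(R, p) = (R + p)/(-51 + p + 15*R) (v(R, p) = (R + p)/(p + (-51 + 15*R)) = (R + p)/(-51 + p + 15*R))
-150 + (v(5, -4)*(-21))*(-5 - 1*(-46)) = -150 + (((5 - 4)/(-51 - 4 + 15*5))*(-21))*(-5 - 1*(-46)) = -150 + ((1/(-51 - 4 + 75))*(-21))*(-5 + 46) = -150 + ((1/20)*(-21))*41 = -150 - 21/20*41 = -150 - 861/20 = -3861/20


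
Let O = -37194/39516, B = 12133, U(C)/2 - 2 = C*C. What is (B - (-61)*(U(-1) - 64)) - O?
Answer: 56612869/6586 ≈ 8595.9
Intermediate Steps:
U(C) = 4 + 2*C² (U(C) = 4 + 2*(C*C) = 4 + 2*C²)
O = -6199/6586 (O = -37194*1/39516 = -6199/6586 ≈ -0.94124)
(B - (-61)*(U(-1) - 64)) - O = (12133 - (-61)*((4 + 2*(-1)²) - 64)) - 1*(-6199/6586) = (12133 - (-61)*((4 + 2*1) - 64)) + 6199/6586 = (12133 - (-61)*((4 + 2) - 64)) + 6199/6586 = (12133 - (-61)*(6 - 64)) + 6199/6586 = (12133 - (-61)*(-58)) + 6199/6586 = (12133 - 1*3538) + 6199/6586 = (12133 - 3538) + 6199/6586 = 8595 + 6199/6586 = 56612869/6586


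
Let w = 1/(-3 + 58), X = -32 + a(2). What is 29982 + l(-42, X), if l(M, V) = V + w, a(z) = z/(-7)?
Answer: 11530647/385 ≈ 29950.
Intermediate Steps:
a(z) = -z/7 (a(z) = z*(-⅐) = -z/7)
X = -226/7 (X = -32 - ⅐*2 = -32 - 2/7 = -226/7 ≈ -32.286)
w = 1/55 ≈ 0.018182
l(M, V) = 1/55 + V (l(M, V) = V + 1/55 = 1/55 + V)
29982 + l(-42, X) = 29982 + (1/55 - 226/7) = 29982 - 12423/385 = 11530647/385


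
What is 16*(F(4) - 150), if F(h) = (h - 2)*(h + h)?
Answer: -2144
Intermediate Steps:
F(h) = 2*h*(-2 + h) (F(h) = (-2 + h)*(2*h) = 2*h*(-2 + h))
16*(F(4) - 150) = 16*(2*4*(-2 + 4) - 150) = 16*(2*4*2 - 150) = 16*(16 - 150) = 16*(-134) = -2144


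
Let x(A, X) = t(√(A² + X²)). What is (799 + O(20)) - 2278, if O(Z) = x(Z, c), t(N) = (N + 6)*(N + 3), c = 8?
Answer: -997 + 36*√29 ≈ -803.13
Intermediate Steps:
t(N) = (3 + N)*(6 + N) (t(N) = (6 + N)*(3 + N) = (3 + N)*(6 + N))
x(A, X) = 18 + A² + X² + 9*√(A² + X²) (x(A, X) = 18 + (√(A² + X²))² + 9*√(A² + X²) = 18 + (A² + X²) + 9*√(A² + X²) = 18 + A² + X² + 9*√(A² + X²))
O(Z) = 82 + Z² + 9*√(64 + Z²) (O(Z) = 18 + Z² + 8² + 9*√(Z² + 8²) = 18 + Z² + 64 + 9*√(Z² + 64) = 18 + Z² + 64 + 9*√(64 + Z²) = 82 + Z² + 9*√(64 + Z²))
(799 + O(20)) - 2278 = (799 + (82 + 20² + 9*√(64 + 20²))) - 2278 = (799 + (82 + 400 + 9*√(64 + 400))) - 2278 = (799 + (82 + 400 + 9*√464)) - 2278 = (799 + (82 + 400 + 9*(4*√29))) - 2278 = (799 + (82 + 400 + 36*√29)) - 2278 = (799 + (482 + 36*√29)) - 2278 = (1281 + 36*√29) - 2278 = -997 + 36*√29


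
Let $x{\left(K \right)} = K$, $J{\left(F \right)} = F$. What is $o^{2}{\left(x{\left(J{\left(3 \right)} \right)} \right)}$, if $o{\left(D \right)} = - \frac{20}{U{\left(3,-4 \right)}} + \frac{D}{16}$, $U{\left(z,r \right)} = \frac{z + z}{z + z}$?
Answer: $\frac{100489}{256} \approx 392.54$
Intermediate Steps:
$U{\left(z,r \right)} = 1$ ($U{\left(z,r \right)} = \frac{2 z}{2 z} = 2 z \frac{1}{2 z} = 1$)
$o{\left(D \right)} = -20 + \frac{D}{16}$ ($o{\left(D \right)} = - \frac{20}{1} + \frac{D}{16} = \left(-20\right) 1 + D \frac{1}{16} = -20 + \frac{D}{16}$)
$o^{2}{\left(x{\left(J{\left(3 \right)} \right)} \right)} = \left(-20 + \frac{1}{16} \cdot 3\right)^{2} = \left(-20 + \frac{3}{16}\right)^{2} = \left(- \frac{317}{16}\right)^{2} = \frac{100489}{256}$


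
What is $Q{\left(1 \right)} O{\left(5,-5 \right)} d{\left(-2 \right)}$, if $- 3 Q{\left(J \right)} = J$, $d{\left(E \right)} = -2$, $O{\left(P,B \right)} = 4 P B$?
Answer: $- \frac{200}{3} \approx -66.667$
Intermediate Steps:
$O{\left(P,B \right)} = 4 B P$
$Q{\left(J \right)} = - \frac{J}{3}$
$Q{\left(1 \right)} O{\left(5,-5 \right)} d{\left(-2 \right)} = \left(- \frac{1}{3}\right) 1 \cdot 4 \left(-5\right) 5 \left(-2\right) = \left(- \frac{1}{3}\right) \left(-100\right) \left(-2\right) = \frac{100}{3} \left(-2\right) = - \frac{200}{3}$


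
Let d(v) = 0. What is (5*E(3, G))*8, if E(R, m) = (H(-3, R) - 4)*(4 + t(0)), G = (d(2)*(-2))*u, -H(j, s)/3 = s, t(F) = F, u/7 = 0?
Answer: -2080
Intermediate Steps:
u = 0 (u = 7*0 = 0)
H(j, s) = -3*s
G = 0 (G = (0*(-2))*0 = 0*0 = 0)
E(R, m) = -16 - 12*R (E(R, m) = (-3*R - 4)*(4 + 0) = (-4 - 3*R)*4 = -16 - 12*R)
(5*E(3, G))*8 = (5*(-16 - 12*3))*8 = (5*(-16 - 36))*8 = (5*(-52))*8 = -260*8 = -2080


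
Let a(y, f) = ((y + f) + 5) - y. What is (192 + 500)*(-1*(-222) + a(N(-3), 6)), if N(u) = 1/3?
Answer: 161236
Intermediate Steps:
N(u) = ⅓
a(y, f) = 5 + f (a(y, f) = ((f + y) + 5) - y = (5 + f + y) - y = 5 + f)
(192 + 500)*(-1*(-222) + a(N(-3), 6)) = (192 + 500)*(-1*(-222) + (5 + 6)) = 692*(222 + 11) = 692*233 = 161236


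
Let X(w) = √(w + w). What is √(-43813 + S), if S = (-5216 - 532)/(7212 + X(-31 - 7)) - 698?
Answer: √3*√((-53503180 - 14837*I*√19)/(3606 + I*√19)) ≈ 2.2832e-6 + 210.98*I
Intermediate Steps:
X(w) = √2*√w (X(w) = √(2*w) = √2*√w)
S = -698 - 5748/(7212 + 2*I*√19) (S = (-5216 - 532)/(7212 + √2*√(-31 - 7)) - 698 = -5748/(7212 + √2*√(-38)) - 698 = -5748/(7212 + √2*(I*√38)) - 698 = -5748/(7212 + 2*I*√19) - 698 = -698 - 5748/(7212 + 2*I*√19) ≈ -698.8 + 0.00096341*I)
√(-43813 + S) = √(-43813 + 2*(-349*√19 + 1259931*I)/(√19 - 3606*I))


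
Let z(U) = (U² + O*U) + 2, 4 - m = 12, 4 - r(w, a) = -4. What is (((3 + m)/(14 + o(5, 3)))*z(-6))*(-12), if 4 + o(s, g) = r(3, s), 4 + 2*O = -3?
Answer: 590/3 ≈ 196.67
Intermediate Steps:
O = -7/2 (O = -2 + (½)*(-3) = -2 - 3/2 = -7/2 ≈ -3.5000)
r(w, a) = 8 (r(w, a) = 4 - 1*(-4) = 4 + 4 = 8)
o(s, g) = 4 (o(s, g) = -4 + 8 = 4)
m = -8 (m = 4 - 1*12 = 4 - 12 = -8)
z(U) = 2 + U² - 7*U/2 (z(U) = (U² - 7*U/2) + 2 = 2 + U² - 7*U/2)
(((3 + m)/(14 + o(5, 3)))*z(-6))*(-12) = (((3 - 8)/(14 + 4))*(2 + (-6)² - 7/2*(-6)))*(-12) = ((-5/18)*(2 + 36 + 21))*(-12) = (-5*1/18*59)*(-12) = -5/18*59*(-12) = -295/18*(-12) = 590/3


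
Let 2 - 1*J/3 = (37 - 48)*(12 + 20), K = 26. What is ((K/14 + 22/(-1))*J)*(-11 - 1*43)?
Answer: 8086068/7 ≈ 1.1552e+6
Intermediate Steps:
J = 1062 (J = 6 - 3*(37 - 48)*(12 + 20) = 6 - (-33)*32 = 6 - 3*(-352) = 6 + 1056 = 1062)
((K/14 + 22/(-1))*J)*(-11 - 1*43) = ((26/14 + 22/(-1))*1062)*(-11 - 1*43) = ((26*(1/14) + 22*(-1))*1062)*(-11 - 43) = ((13/7 - 22)*1062)*(-54) = -141/7*1062*(-54) = -149742/7*(-54) = 8086068/7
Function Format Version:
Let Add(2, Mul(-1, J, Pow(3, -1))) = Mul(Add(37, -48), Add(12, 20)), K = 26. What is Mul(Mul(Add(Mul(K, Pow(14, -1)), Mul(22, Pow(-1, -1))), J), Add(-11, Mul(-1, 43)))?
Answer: Rational(8086068, 7) ≈ 1.1552e+6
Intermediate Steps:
J = 1062 (J = Add(6, Mul(-3, Mul(Add(37, -48), Add(12, 20)))) = Add(6, Mul(-3, Mul(-11, 32))) = Add(6, Mul(-3, -352)) = Add(6, 1056) = 1062)
Mul(Mul(Add(Mul(K, Pow(14, -1)), Mul(22, Pow(-1, -1))), J), Add(-11, Mul(-1, 43))) = Mul(Mul(Add(Mul(26, Pow(14, -1)), Mul(22, Pow(-1, -1))), 1062), Add(-11, Mul(-1, 43))) = Mul(Mul(Add(Mul(26, Rational(1, 14)), Mul(22, -1)), 1062), Add(-11, -43)) = Mul(Mul(Add(Rational(13, 7), -22), 1062), -54) = Mul(Mul(Rational(-141, 7), 1062), -54) = Mul(Rational(-149742, 7), -54) = Rational(8086068, 7)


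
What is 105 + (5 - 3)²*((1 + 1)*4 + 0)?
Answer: 137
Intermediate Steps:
105 + (5 - 3)²*((1 + 1)*4 + 0) = 105 + 2²*(2*4 + 0) = 105 + 4*(8 + 0) = 105 + 4*8 = 105 + 32 = 137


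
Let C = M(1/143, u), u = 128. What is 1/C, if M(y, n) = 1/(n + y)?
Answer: 18305/143 ≈ 128.01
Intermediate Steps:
C = 143/18305 (C = 1/(128 + 1/143) = 1/(18305/143) = 143/18305 ≈ 0.0078121)
1/C = 1/(143/18305) = 18305/143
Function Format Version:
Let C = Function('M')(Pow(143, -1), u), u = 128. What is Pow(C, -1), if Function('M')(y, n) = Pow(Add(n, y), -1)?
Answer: Rational(18305, 143) ≈ 128.01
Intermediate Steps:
C = Rational(143, 18305) (C = Pow(Add(128, Pow(143, -1)), -1) = Pow(Add(128, Rational(1, 143)), -1) = Pow(Rational(18305, 143), -1) = Rational(143, 18305) ≈ 0.0078121)
Pow(C, -1) = Pow(Rational(143, 18305), -1) = Rational(18305, 143)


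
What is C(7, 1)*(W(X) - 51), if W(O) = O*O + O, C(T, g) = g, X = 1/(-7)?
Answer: -2505/49 ≈ -51.122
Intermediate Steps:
X = -1/7 ≈ -0.14286
W(O) = O + O**2 (W(O) = O**2 + O = O + O**2)
C(7, 1)*(W(X) - 51) = 1*(-(1 - 1/7)/7 - 51) = 1*(-1/7*6/7 - 51) = 1*(-6/49 - 51) = 1*(-2505/49) = -2505/49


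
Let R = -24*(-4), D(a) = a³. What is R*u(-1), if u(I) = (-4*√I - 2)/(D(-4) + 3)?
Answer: 192/61 + 384*I/61 ≈ 3.1475 + 6.2951*I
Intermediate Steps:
R = 96
u(I) = 2/61 + 4*√I/61 (u(I) = (-4*√I - 2)/((-4)³ + 3) = (-2 - 4*√I)/(-64 + 3) = (-2 - 4*√I)/(-61) = (-2 - 4*√I)*(-1/61) = 2/61 + 4*√I/61)
R*u(-1) = 96*(2/61 + 4*√(-1)/61) = 96*(2/61 + 4*I/61) = 192/61 + 384*I/61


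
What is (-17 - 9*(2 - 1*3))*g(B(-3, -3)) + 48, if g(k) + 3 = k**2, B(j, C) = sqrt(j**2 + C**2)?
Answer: -72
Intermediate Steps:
B(j, C) = sqrt(C**2 + j**2)
g(k) = -3 + k**2
(-17 - 9*(2 - 1*3))*g(B(-3, -3)) + 48 = (-17 - 9*(2 - 1*3))*(-3 + (sqrt((-3)**2 + (-3)**2))**2) + 48 = (-17 - 9*(2 - 3))*(-3 + (sqrt(9 + 9))**2) + 48 = (-17 - 9*(-1))*(-3 + (sqrt(18))**2) + 48 = (-17 - 1*(-9))*(-3 + (3*sqrt(2))**2) + 48 = (-17 + 9)*(-3 + 18) + 48 = -8*15 + 48 = -120 + 48 = -72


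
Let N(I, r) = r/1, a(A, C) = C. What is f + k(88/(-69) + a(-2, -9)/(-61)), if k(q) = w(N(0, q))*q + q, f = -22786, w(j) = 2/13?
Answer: -415617589/18239 ≈ -22787.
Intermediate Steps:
N(I, r) = r (N(I, r) = r*1 = r)
w(j) = 2/13 (w(j) = 2*(1/13) = 2/13)
k(q) = 15*q/13 (k(q) = 2*q/13 + q = 15*q/13)
f + k(88/(-69) + a(-2, -9)/(-61)) = -22786 + 15*(88/(-69) - 9/(-61))/13 = -22786 + 15*(88*(-1/69) - 9*(-1/61))/13 = -22786 + 15*(-88/69 + 9/61)/13 = -22786 + (15/13)*(-4747/4209) = -22786 - 23735/18239 = -415617589/18239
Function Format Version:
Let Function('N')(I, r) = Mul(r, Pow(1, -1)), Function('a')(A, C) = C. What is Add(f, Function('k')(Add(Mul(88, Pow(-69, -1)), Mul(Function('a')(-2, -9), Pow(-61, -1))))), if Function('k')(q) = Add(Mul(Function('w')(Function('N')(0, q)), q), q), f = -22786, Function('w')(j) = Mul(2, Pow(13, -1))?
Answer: Rational(-415617589, 18239) ≈ -22787.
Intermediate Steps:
Function('N')(I, r) = r (Function('N')(I, r) = Mul(r, 1) = r)
Function('w')(j) = Rational(2, 13) (Function('w')(j) = Mul(2, Rational(1, 13)) = Rational(2, 13))
Function('k')(q) = Mul(Rational(15, 13), q) (Function('k')(q) = Add(Mul(Rational(2, 13), q), q) = Mul(Rational(15, 13), q))
Add(f, Function('k')(Add(Mul(88, Pow(-69, -1)), Mul(Function('a')(-2, -9), Pow(-61, -1))))) = Add(-22786, Mul(Rational(15, 13), Add(Mul(88, Pow(-69, -1)), Mul(-9, Pow(-61, -1))))) = Add(-22786, Mul(Rational(15, 13), Add(Mul(88, Rational(-1, 69)), Mul(-9, Rational(-1, 61))))) = Add(-22786, Mul(Rational(15, 13), Add(Rational(-88, 69), Rational(9, 61)))) = Add(-22786, Mul(Rational(15, 13), Rational(-4747, 4209))) = Add(-22786, Rational(-23735, 18239)) = Rational(-415617589, 18239)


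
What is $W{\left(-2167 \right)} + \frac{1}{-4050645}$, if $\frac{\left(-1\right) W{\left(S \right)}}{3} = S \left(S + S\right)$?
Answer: $- \frac{114128275790431}{4050645} \approx -2.8175 \cdot 10^{7}$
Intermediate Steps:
$W{\left(S \right)} = - 6 S^{2}$ ($W{\left(S \right)} = - 3 S \left(S + S\right) = - 3 S 2 S = - 3 \cdot 2 S^{2} = - 6 S^{2}$)
$W{\left(-2167 \right)} + \frac{1}{-4050645} = - 6 \left(-2167\right)^{2} + \frac{1}{-4050645} = \left(-6\right) 4695889 - \frac{1}{4050645} = -28175334 - \frac{1}{4050645} = - \frac{114128275790431}{4050645}$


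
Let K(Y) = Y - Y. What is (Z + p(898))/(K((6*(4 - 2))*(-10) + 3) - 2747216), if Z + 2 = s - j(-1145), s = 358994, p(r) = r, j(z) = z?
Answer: -361035/2747216 ≈ -0.13142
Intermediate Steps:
K(Y) = 0
Z = 360137 (Z = -2 + (358994 - 1*(-1145)) = -2 + (358994 + 1145) = -2 + 360139 = 360137)
(Z + p(898))/(K((6*(4 - 2))*(-10) + 3) - 2747216) = (360137 + 898)/(0 - 2747216) = 361035/(-2747216) = 361035*(-1/2747216) = -361035/2747216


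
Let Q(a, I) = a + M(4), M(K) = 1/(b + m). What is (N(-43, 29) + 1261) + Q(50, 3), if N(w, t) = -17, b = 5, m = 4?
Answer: 11647/9 ≈ 1294.1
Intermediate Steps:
M(K) = 1/9 (M(K) = 1/(5 + 4) = 1/9)
Q(a, I) = 1/9 + a (Q(a, I) = a + 1/9 = 1/9 + a)
(N(-43, 29) + 1261) + Q(50, 3) = (-17 + 1261) + (1/9 + 50) = 1244 + 451/9 = 11647/9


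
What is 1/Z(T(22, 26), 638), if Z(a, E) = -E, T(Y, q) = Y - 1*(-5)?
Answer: -1/638 ≈ -0.0015674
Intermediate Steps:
T(Y, q) = 5 + Y (T(Y, q) = Y + 5 = 5 + Y)
1/Z(T(22, 26), 638) = 1/(-1*638) = 1/(-638) = -1/638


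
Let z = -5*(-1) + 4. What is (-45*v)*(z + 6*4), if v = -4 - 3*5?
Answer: 28215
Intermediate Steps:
v = -19 (v = -4 - 15 = -19)
z = 9 (z = 5 + 4 = 9)
(-45*v)*(z + 6*4) = (-45*(-19))*(9 + 6*4) = 855*(9 + 24) = 855*33 = 28215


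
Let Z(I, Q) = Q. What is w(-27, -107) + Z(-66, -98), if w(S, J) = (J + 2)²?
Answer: 10927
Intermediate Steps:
w(S, J) = (2 + J)²
w(-27, -107) + Z(-66, -98) = (2 - 107)² - 98 = (-105)² - 98 = 11025 - 98 = 10927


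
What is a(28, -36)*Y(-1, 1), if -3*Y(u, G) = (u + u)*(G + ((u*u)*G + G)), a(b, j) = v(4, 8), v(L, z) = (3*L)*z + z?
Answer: 208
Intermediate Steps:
v(L, z) = z + 3*L*z (v(L, z) = 3*L*z + z = z + 3*L*z)
a(b, j) = 104 (a(b, j) = 8*(1 + 3*4) = 8*(1 + 12) = 8*13 = 104)
Y(u, G) = -2*u*(2*G + G*u**2)/3 (Y(u, G) = -(u + u)*(G + ((u*u)*G + G))/3 = -2*u*(G + (u**2*G + G))/3 = -2*u*(G + (G*u**2 + G))/3 = -2*u*(G + (G + G*u**2))/3 = -2*u*(2*G + G*u**2)/3)
a(28, -36)*Y(-1, 1) = 104*(-2/3*1*(-1)*(2 + (-1)**2)) = 104*(-2/3*1*(-1)*(2 + 1)) = 104*(-2/3*1*(-1)*3) = 104*2 = 208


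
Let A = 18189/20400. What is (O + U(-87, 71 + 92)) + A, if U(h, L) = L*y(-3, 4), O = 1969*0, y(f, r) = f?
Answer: -3319137/6800 ≈ -488.11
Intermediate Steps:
O = 0
A = 6063/6800 (A = 18189*(1/20400) = 6063/6800 ≈ 0.89162)
U(h, L) = -3*L (U(h, L) = L*(-3) = -3*L)
(O + U(-87, 71 + 92)) + A = (0 - 3*(71 + 92)) + 6063/6800 = (0 - 3*163) + 6063/6800 = (0 - 489) + 6063/6800 = -489 + 6063/6800 = -3319137/6800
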